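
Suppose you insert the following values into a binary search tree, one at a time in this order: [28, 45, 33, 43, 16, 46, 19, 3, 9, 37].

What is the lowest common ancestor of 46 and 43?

45

28: root
45: right child of 28 (depth 1)
33: left child of 45 (depth 2)
43: right child of 33 (depth 3)
16: left child of 28 (depth 1)
46: right child of 45 (depth 2)
19: right child of 16 (depth 2)
3: left child of 16 (depth 2)
9: right child of 3 (depth 3)
37: left child of 43 (depth 4)

Path to 46: 28 → 45 → 46
Path to 43: 28 → 45 → 33 → 43
The paths share a prefix ending at 45, then split left and right.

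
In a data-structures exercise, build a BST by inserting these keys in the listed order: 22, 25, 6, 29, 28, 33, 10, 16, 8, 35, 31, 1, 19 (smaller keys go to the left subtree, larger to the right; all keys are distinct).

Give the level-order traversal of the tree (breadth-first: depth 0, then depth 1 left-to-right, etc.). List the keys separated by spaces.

22: root
25: right child of 22 (depth 1)
6: left child of 22 (depth 1)
29: right child of 25 (depth 2)
28: left child of 29 (depth 3)
33: right child of 29 (depth 3)
10: right child of 6 (depth 2)
16: right child of 10 (depth 3)
8: left child of 10 (depth 3)
35: right child of 33 (depth 4)
31: left child of 33 (depth 4)
1: left child of 6 (depth 2)
19: right child of 16 (depth 4)

22 6 25 1 10 29 8 16 28 33 19 31 35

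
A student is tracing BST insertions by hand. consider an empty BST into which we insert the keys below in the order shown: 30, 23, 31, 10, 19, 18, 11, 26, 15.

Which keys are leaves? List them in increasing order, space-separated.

Insert 30: tree is empty, so 30 becomes the root.
Insert 23: 23 < 30 → go left. Place as left child of 30.
Insert 31: 31 > 30 → go right. Place as right child of 30.
Insert 10: 10 < 30 → go left; 10 < 23 → go left. Place as left child of 23.
Insert 19: 19 < 30 → go left; 19 < 23 → go left; 19 > 10 → go right. Place as right child of 10.
Insert 18: 18 < 30 → go left; 18 < 23 → go left; 18 > 10 → go right; 18 < 19 → go left. Place as left child of 19.
Insert 11: 11 < 30 → go left; 11 < 23 → go left; 11 > 10 → go right; 11 < 19 → go left; 11 < 18 → go left. Place as left child of 18.
Insert 26: 26 < 30 → go left; 26 > 23 → go right. Place as right child of 23.
Insert 15: 15 < 30 → go left; 15 < 23 → go left; 15 > 10 → go right; 15 < 19 → go left; 15 < 18 → go left; 15 > 11 → go right. Place as right child of 11.

15 26 31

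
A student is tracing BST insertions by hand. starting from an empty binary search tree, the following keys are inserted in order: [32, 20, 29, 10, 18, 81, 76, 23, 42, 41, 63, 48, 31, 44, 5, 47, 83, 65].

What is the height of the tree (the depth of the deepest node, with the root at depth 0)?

7

Resulting structure (node: left, right):
  32: L=20, R=81
  20: L=10, R=29
  29: L=23, R=31
  10: L=5, R=18
  18: L=–, R=–
  81: L=76, R=83
  76: L=42, R=–
  23: L=–, R=–
  42: L=41, R=63
  41: L=–, R=–
  63: L=48, R=65
  48: L=44, R=–
  31: L=–, R=–
  44: L=–, R=47
  5: L=–, R=–
  47: L=–, R=–
  83: L=–, R=–
  65: L=–, R=–

The deepest node is 47 at depth 7.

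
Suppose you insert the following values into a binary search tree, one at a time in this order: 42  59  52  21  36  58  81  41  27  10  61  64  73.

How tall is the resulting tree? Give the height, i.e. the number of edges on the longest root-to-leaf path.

5

42: root
59: right child of 42 (depth 1)
52: left child of 59 (depth 2)
21: left child of 42 (depth 1)
36: right child of 21 (depth 2)
58: right child of 52 (depth 3)
81: right child of 59 (depth 2)
41: right child of 36 (depth 3)
27: left child of 36 (depth 3)
10: left child of 21 (depth 2)
61: left child of 81 (depth 3)
64: right child of 61 (depth 4)
73: right child of 64 (depth 5)

The deepest node is 73 at depth 5.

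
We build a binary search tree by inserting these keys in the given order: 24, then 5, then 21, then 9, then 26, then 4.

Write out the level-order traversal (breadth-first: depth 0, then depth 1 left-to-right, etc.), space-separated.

Resulting structure (node: left, right):
  24: L=5, R=26
  5: L=4, R=21
  21: L=9, R=–
  9: L=–, R=–
  26: L=–, R=–
  4: L=–, R=–

24 5 26 4 21 9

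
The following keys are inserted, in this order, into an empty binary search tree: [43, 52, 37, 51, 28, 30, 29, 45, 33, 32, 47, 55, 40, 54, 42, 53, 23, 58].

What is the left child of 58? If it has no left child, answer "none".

43: root
52: right child of 43 (depth 1)
37: left child of 43 (depth 1)
51: left child of 52 (depth 2)
28: left child of 37 (depth 2)
30: right child of 28 (depth 3)
29: left child of 30 (depth 4)
45: left child of 51 (depth 3)
33: right child of 30 (depth 4)
32: left child of 33 (depth 5)
47: right child of 45 (depth 4)
55: right child of 52 (depth 2)
40: right child of 37 (depth 2)
54: left child of 55 (depth 3)
42: right child of 40 (depth 3)
53: left child of 54 (depth 4)
23: left child of 28 (depth 3)
58: right child of 55 (depth 3)

none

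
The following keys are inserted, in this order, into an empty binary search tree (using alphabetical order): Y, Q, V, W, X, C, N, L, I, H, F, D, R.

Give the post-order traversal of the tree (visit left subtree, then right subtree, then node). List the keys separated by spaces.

D F H I L N C R X W V Q Y

Resulting structure (node: left, right):
  Y: L=Q, R=–
  Q: L=C, R=V
  V: L=R, R=W
  W: L=–, R=X
  X: L=–, R=–
  C: L=–, R=N
  N: L=L, R=–
  L: L=I, R=–
  I: L=H, R=–
  H: L=F, R=–
  F: L=D, R=–
  D: L=–, R=–
  R: L=–, R=–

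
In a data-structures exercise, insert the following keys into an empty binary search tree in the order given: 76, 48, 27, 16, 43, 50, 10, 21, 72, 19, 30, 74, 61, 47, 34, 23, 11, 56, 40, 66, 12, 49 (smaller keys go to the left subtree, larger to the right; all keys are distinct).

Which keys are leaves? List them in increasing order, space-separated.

Insert 76: tree is empty, so 76 becomes the root.
Insert 48: 48 < 76 → go left. Place as left child of 76.
Insert 27: 27 < 76 → go left; 27 < 48 → go left. Place as left child of 48.
Insert 16: 16 < 76 → go left; 16 < 48 → go left; 16 < 27 → go left. Place as left child of 27.
Insert 43: 43 < 76 → go left; 43 < 48 → go left; 43 > 27 → go right. Place as right child of 27.
Insert 50: 50 < 76 → go left; 50 > 48 → go right. Place as right child of 48.
Insert 10: 10 < 76 → go left; 10 < 48 → go left; 10 < 27 → go left; 10 < 16 → go left. Place as left child of 16.
Insert 21: 21 < 76 → go left; 21 < 48 → go left; 21 < 27 → go left; 21 > 16 → go right. Place as right child of 16.
Insert 72: 72 < 76 → go left; 72 > 48 → go right; 72 > 50 → go right. Place as right child of 50.
Insert 19: 19 < 76 → go left; 19 < 48 → go left; 19 < 27 → go left; 19 > 16 → go right; 19 < 21 → go left. Place as left child of 21.
Insert 30: 30 < 76 → go left; 30 < 48 → go left; 30 > 27 → go right; 30 < 43 → go left. Place as left child of 43.
Insert 74: 74 < 76 → go left; 74 > 48 → go right; 74 > 50 → go right; 74 > 72 → go right. Place as right child of 72.
Insert 61: 61 < 76 → go left; 61 > 48 → go right; 61 > 50 → go right; 61 < 72 → go left. Place as left child of 72.
Insert 47: 47 < 76 → go left; 47 < 48 → go left; 47 > 27 → go right; 47 > 43 → go right. Place as right child of 43.
Insert 34: 34 < 76 → go left; 34 < 48 → go left; 34 > 27 → go right; 34 < 43 → go left; 34 > 30 → go right. Place as right child of 30.
Insert 23: 23 < 76 → go left; 23 < 48 → go left; 23 < 27 → go left; 23 > 16 → go right; 23 > 21 → go right. Place as right child of 21.
Insert 11: 11 < 76 → go left; 11 < 48 → go left; 11 < 27 → go left; 11 < 16 → go left; 11 > 10 → go right. Place as right child of 10.
Insert 56: 56 < 76 → go left; 56 > 48 → go right; 56 > 50 → go right; 56 < 72 → go left; 56 < 61 → go left. Place as left child of 61.
Insert 40: 40 < 76 → go left; 40 < 48 → go left; 40 > 27 → go right; 40 < 43 → go left; 40 > 30 → go right; 40 > 34 → go right. Place as right child of 34.
Insert 66: 66 < 76 → go left; 66 > 48 → go right; 66 > 50 → go right; 66 < 72 → go left; 66 > 61 → go right. Place as right child of 61.
Insert 12: 12 < 76 → go left; 12 < 48 → go left; 12 < 27 → go left; 12 < 16 → go left; 12 > 10 → go right; 12 > 11 → go right. Place as right child of 11.
Insert 49: 49 < 76 → go left; 49 > 48 → go right; 49 < 50 → go left. Place as left child of 50.

12 19 23 40 47 49 56 66 74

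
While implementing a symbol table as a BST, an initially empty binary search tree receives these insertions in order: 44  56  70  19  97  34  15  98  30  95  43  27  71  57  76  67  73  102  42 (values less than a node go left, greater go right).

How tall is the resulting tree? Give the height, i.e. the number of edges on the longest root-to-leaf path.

44: root
56: right child of 44 (depth 1)
70: right child of 56 (depth 2)
19: left child of 44 (depth 1)
97: right child of 70 (depth 3)
34: right child of 19 (depth 2)
15: left child of 19 (depth 2)
98: right child of 97 (depth 4)
30: left child of 34 (depth 3)
95: left child of 97 (depth 4)
43: right child of 34 (depth 3)
27: left child of 30 (depth 4)
71: left child of 95 (depth 5)
57: left child of 70 (depth 3)
76: right child of 71 (depth 6)
67: right child of 57 (depth 4)
73: left child of 76 (depth 7)
102: right child of 98 (depth 5)
42: left child of 43 (depth 4)

The deepest node is 73 at depth 7.

7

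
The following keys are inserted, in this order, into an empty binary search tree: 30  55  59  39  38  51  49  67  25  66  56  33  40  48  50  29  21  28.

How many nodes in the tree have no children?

7

Insert 30: tree is empty, so 30 becomes the root.
Insert 55: 55 > 30 → go right. Place as right child of 30.
Insert 59: 59 > 30 → go right; 59 > 55 → go right. Place as right child of 55.
Insert 39: 39 > 30 → go right; 39 < 55 → go left. Place as left child of 55.
Insert 38: 38 > 30 → go right; 38 < 55 → go left; 38 < 39 → go left. Place as left child of 39.
Insert 51: 51 > 30 → go right; 51 < 55 → go left; 51 > 39 → go right. Place as right child of 39.
Insert 49: 49 > 30 → go right; 49 < 55 → go left; 49 > 39 → go right; 49 < 51 → go left. Place as left child of 51.
Insert 67: 67 > 30 → go right; 67 > 55 → go right; 67 > 59 → go right. Place as right child of 59.
Insert 25: 25 < 30 → go left. Place as left child of 30.
Insert 66: 66 > 30 → go right; 66 > 55 → go right; 66 > 59 → go right; 66 < 67 → go left. Place as left child of 67.
Insert 56: 56 > 30 → go right; 56 > 55 → go right; 56 < 59 → go left. Place as left child of 59.
Insert 33: 33 > 30 → go right; 33 < 55 → go left; 33 < 39 → go left; 33 < 38 → go left. Place as left child of 38.
Insert 40: 40 > 30 → go right; 40 < 55 → go left; 40 > 39 → go right; 40 < 51 → go left; 40 < 49 → go left. Place as left child of 49.
Insert 48: 48 > 30 → go right; 48 < 55 → go left; 48 > 39 → go right; 48 < 51 → go left; 48 < 49 → go left; 48 > 40 → go right. Place as right child of 40.
Insert 50: 50 > 30 → go right; 50 < 55 → go left; 50 > 39 → go right; 50 < 51 → go left; 50 > 49 → go right. Place as right child of 49.
Insert 29: 29 < 30 → go left; 29 > 25 → go right. Place as right child of 25.
Insert 21: 21 < 30 → go left; 21 < 25 → go left. Place as left child of 25.
Insert 28: 28 < 30 → go left; 28 > 25 → go right; 28 < 29 → go left. Place as left child of 29.

Leaves: 21, 28, 33, 48, 50, 56, 66 — 7 in total.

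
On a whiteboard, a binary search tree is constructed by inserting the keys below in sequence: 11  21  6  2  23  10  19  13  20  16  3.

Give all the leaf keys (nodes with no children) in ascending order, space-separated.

Resulting structure (node: left, right):
  11: L=6, R=21
  21: L=19, R=23
  6: L=2, R=10
  2: L=–, R=3
  23: L=–, R=–
  10: L=–, R=–
  19: L=13, R=20
  13: L=–, R=16
  20: L=–, R=–
  16: L=–, R=–
  3: L=–, R=–

3 10 16 20 23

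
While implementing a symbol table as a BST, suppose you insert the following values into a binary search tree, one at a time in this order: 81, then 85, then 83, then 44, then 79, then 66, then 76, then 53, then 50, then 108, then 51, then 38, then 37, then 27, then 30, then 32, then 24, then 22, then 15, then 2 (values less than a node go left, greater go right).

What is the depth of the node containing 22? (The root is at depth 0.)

81: root
85: right child of 81 (depth 1)
83: left child of 85 (depth 2)
44: left child of 81 (depth 1)
79: right child of 44 (depth 2)
66: left child of 79 (depth 3)
76: right child of 66 (depth 4)
53: left child of 66 (depth 4)
50: left child of 53 (depth 5)
108: right child of 85 (depth 2)
51: right child of 50 (depth 6)
38: left child of 44 (depth 2)
37: left child of 38 (depth 3)
27: left child of 37 (depth 4)
30: right child of 27 (depth 5)
32: right child of 30 (depth 6)
24: left child of 27 (depth 5)
22: left child of 24 (depth 6)
15: left child of 22 (depth 7)
2: left child of 15 (depth 8)

Path to 22: 81 → 44 → 38 → 37 → 27 → 24 → 22, which is 6 edges.

6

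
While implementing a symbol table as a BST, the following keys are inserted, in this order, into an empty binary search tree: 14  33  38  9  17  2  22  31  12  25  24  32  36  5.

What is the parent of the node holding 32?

14: root
33: right child of 14 (depth 1)
38: right child of 33 (depth 2)
9: left child of 14 (depth 1)
17: left child of 33 (depth 2)
2: left child of 9 (depth 2)
22: right child of 17 (depth 3)
31: right child of 22 (depth 4)
12: right child of 9 (depth 2)
25: left child of 31 (depth 5)
24: left child of 25 (depth 6)
32: right child of 31 (depth 5)
36: left child of 38 (depth 3)
5: right child of 2 (depth 3)

31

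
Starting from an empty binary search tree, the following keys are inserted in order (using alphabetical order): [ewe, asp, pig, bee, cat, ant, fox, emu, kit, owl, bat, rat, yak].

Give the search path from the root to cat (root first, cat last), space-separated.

ewe asp bee cat

ewe: root
asp: left child of ewe (depth 1)
pig: right child of ewe (depth 1)
bee: right child of asp (depth 2)
cat: right child of bee (depth 3)
ant: left child of asp (depth 2)
fox: left child of pig (depth 2)
emu: right child of cat (depth 4)
kit: right child of fox (depth 3)
owl: right child of kit (depth 4)
bat: left child of bee (depth 3)
rat: right child of pig (depth 2)
yak: right child of rat (depth 3)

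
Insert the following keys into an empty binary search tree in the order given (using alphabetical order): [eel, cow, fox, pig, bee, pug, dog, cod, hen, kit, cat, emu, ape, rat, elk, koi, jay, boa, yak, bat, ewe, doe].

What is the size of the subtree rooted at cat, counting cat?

2

eel: root
cow: left child of eel (depth 1)
fox: right child of eel (depth 1)
pig: right child of fox (depth 2)
bee: left child of cow (depth 2)
pug: right child of pig (depth 3)
dog: right child of cow (depth 2)
cod: right child of bee (depth 3)
hen: left child of pig (depth 3)
kit: right child of hen (depth 4)
cat: left child of cod (depth 4)
emu: left child of fox (depth 2)
ape: left child of bee (depth 3)
rat: right child of pug (depth 4)
elk: left child of emu (depth 3)
koi: right child of kit (depth 5)
jay: left child of kit (depth 5)
boa: left child of cat (depth 5)
yak: right child of rat (depth 5)
bat: right child of ape (depth 4)
ewe: right child of emu (depth 3)
doe: left child of dog (depth 3)

Subtree rooted at cat contains: cat, boa — 2 nodes.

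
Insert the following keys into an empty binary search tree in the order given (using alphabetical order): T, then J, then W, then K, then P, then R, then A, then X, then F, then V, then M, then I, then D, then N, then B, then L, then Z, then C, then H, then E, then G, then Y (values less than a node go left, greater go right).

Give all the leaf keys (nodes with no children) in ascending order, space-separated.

C E G L N R V Y

T: root
J: left child of T (depth 1)
W: right child of T (depth 1)
K: right child of J (depth 2)
P: right child of K (depth 3)
R: right child of P (depth 4)
A: left child of J (depth 2)
X: right child of W (depth 2)
F: right child of A (depth 3)
V: left child of W (depth 2)
M: left child of P (depth 4)
I: right child of F (depth 4)
D: left child of F (depth 4)
N: right child of M (depth 5)
B: left child of D (depth 5)
L: left child of M (depth 5)
Z: right child of X (depth 3)
C: right child of B (depth 6)
H: left child of I (depth 5)
E: right child of D (depth 5)
G: left child of H (depth 6)
Y: left child of Z (depth 4)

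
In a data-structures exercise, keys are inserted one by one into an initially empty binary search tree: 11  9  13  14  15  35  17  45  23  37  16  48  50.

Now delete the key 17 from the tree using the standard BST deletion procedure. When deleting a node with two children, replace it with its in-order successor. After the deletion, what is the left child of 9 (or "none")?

11: root
9: left child of 11 (depth 1)
13: right child of 11 (depth 1)
14: right child of 13 (depth 2)
15: right child of 14 (depth 3)
35: right child of 15 (depth 4)
17: left child of 35 (depth 5)
45: right child of 35 (depth 5)
23: right child of 17 (depth 6)
37: left child of 45 (depth 6)
16: left child of 17 (depth 6)
48: right child of 45 (depth 6)
50: right child of 48 (depth 7)

Delete 17 (two children — replace with in-order successor).
After deletion, 9's left child: none.

none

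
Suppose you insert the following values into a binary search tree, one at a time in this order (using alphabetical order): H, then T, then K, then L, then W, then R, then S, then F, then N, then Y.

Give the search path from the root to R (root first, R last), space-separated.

Insert H: tree is empty, so H becomes the root.
Insert T: T > H → go right. Place as right child of H.
Insert K: K > H → go right; K < T → go left. Place as left child of T.
Insert L: L > H → go right; L < T → go left; L > K → go right. Place as right child of K.
Insert W: W > H → go right; W > T → go right. Place as right child of T.
Insert R: R > H → go right; R < T → go left; R > K → go right; R > L → go right. Place as right child of L.
Insert S: S > H → go right; S < T → go left; S > K → go right; S > L → go right; S > R → go right. Place as right child of R.
Insert F: F < H → go left. Place as left child of H.
Insert N: N > H → go right; N < T → go left; N > K → go right; N > L → go right; N < R → go left. Place as left child of R.
Insert Y: Y > H → go right; Y > T → go right; Y > W → go right. Place as right child of W.

H T K L R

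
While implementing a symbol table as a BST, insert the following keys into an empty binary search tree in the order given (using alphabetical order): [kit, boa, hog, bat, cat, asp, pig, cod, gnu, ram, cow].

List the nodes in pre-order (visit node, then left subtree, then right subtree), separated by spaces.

kit: root
boa: left child of kit (depth 1)
hog: right child of boa (depth 2)
bat: left child of boa (depth 2)
cat: left child of hog (depth 3)
asp: left child of bat (depth 3)
pig: right child of kit (depth 1)
cod: right child of cat (depth 4)
gnu: right child of cod (depth 5)
ram: right child of pig (depth 2)
cow: left child of gnu (depth 6)

kit boa bat asp hog cat cod gnu cow pig ram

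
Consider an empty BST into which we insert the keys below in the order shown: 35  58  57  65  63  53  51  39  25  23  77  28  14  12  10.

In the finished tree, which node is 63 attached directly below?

Resulting structure (node: left, right):
  35: L=25, R=58
  58: L=57, R=65
  57: L=53, R=–
  65: L=63, R=77
  63: L=–, R=–
  53: L=51, R=–
  51: L=39, R=–
  39: L=–, R=–
  25: L=23, R=28
  23: L=14, R=–
  77: L=–, R=–
  28: L=–, R=–
  14: L=12, R=–
  12: L=10, R=–
  10: L=–, R=–

65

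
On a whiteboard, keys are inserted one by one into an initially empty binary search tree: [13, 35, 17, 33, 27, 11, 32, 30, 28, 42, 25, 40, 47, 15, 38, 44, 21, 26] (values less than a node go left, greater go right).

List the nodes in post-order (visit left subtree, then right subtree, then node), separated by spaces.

11 15 21 26 25 28 30 32 27 33 17 38 40 44 47 42 35 13

13: root
35: right child of 13 (depth 1)
17: left child of 35 (depth 2)
33: right child of 17 (depth 3)
27: left child of 33 (depth 4)
11: left child of 13 (depth 1)
32: right child of 27 (depth 5)
30: left child of 32 (depth 6)
28: left child of 30 (depth 7)
42: right child of 35 (depth 2)
25: left child of 27 (depth 5)
40: left child of 42 (depth 3)
47: right child of 42 (depth 3)
15: left child of 17 (depth 3)
38: left child of 40 (depth 4)
44: left child of 47 (depth 4)
21: left child of 25 (depth 6)
26: right child of 25 (depth 6)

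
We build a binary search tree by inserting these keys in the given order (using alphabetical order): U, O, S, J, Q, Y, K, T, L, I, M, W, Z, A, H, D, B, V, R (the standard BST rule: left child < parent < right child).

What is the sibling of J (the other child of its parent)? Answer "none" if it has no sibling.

S

Insert U: tree is empty, so U becomes the root.
Insert O: O < U → go left. Place as left child of U.
Insert S: S < U → go left; S > O → go right. Place as right child of O.
Insert J: J < U → go left; J < O → go left. Place as left child of O.
Insert Q: Q < U → go left; Q > O → go right; Q < S → go left. Place as left child of S.
Insert Y: Y > U → go right. Place as right child of U.
Insert K: K < U → go left; K < O → go left; K > J → go right. Place as right child of J.
Insert T: T < U → go left; T > O → go right; T > S → go right. Place as right child of S.
Insert L: L < U → go left; L < O → go left; L > J → go right; L > K → go right. Place as right child of K.
Insert I: I < U → go left; I < O → go left; I < J → go left. Place as left child of J.
Insert M: M < U → go left; M < O → go left; M > J → go right; M > K → go right; M > L → go right. Place as right child of L.
Insert W: W > U → go right; W < Y → go left. Place as left child of Y.
Insert Z: Z > U → go right; Z > Y → go right. Place as right child of Y.
Insert A: A < U → go left; A < O → go left; A < J → go left; A < I → go left. Place as left child of I.
Insert H: H < U → go left; H < O → go left; H < J → go left; H < I → go left; H > A → go right. Place as right child of A.
Insert D: D < U → go left; D < O → go left; D < J → go left; D < I → go left; D > A → go right; D < H → go left. Place as left child of H.
Insert B: B < U → go left; B < O → go left; B < J → go left; B < I → go left; B > A → go right; B < H → go left; B < D → go left. Place as left child of D.
Insert V: V > U → go right; V < Y → go left; V < W → go left. Place as left child of W.
Insert R: R < U → go left; R > O → go right; R < S → go left; R > Q → go right. Place as right child of Q.

J's parent is O; the other child of O is S.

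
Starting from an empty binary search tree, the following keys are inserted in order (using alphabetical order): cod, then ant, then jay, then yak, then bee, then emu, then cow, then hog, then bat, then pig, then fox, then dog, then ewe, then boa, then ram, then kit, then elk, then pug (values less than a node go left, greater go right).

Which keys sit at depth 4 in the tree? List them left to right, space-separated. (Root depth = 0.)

Resulting structure (node: left, right):
  cod: L=ant, R=jay
  ant: L=–, R=bee
  jay: L=emu, R=yak
  yak: L=pig, R=–
  bee: L=bat, R=boa
  emu: L=cow, R=hog
  cow: L=–, R=dog
  hog: L=fox, R=–
  bat: L=–, R=–
  pig: L=kit, R=ram
  fox: L=ewe, R=–
  dog: L=–, R=elk
  ewe: L=–, R=–
  boa: L=–, R=–
  ram: L=pug, R=–
  kit: L=–, R=–
  elk: L=–, R=–
  pug: L=–, R=–

dog fox kit ram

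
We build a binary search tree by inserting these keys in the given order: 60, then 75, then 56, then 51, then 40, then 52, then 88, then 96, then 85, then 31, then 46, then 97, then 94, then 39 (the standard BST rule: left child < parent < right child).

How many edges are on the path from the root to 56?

1

Resulting structure (node: left, right):
  60: L=56, R=75
  75: L=–, R=88
  56: L=51, R=–
  51: L=40, R=52
  40: L=31, R=46
  52: L=–, R=–
  88: L=85, R=96
  96: L=94, R=97
  85: L=–, R=–
  31: L=–, R=39
  46: L=–, R=–
  97: L=–, R=–
  94: L=–, R=–
  39: L=–, R=–

Path to 56: 60 → 56, which is 1 edge.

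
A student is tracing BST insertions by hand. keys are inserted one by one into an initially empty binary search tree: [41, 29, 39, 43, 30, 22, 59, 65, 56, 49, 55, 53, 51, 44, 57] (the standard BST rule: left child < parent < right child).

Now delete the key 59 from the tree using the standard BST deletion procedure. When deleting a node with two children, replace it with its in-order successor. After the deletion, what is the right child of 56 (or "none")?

57

Insert 41: tree is empty, so 41 becomes the root.
Insert 29: 29 < 41 → go left. Place as left child of 41.
Insert 39: 39 < 41 → go left; 39 > 29 → go right. Place as right child of 29.
Insert 43: 43 > 41 → go right. Place as right child of 41.
Insert 30: 30 < 41 → go left; 30 > 29 → go right; 30 < 39 → go left. Place as left child of 39.
Insert 22: 22 < 41 → go left; 22 < 29 → go left. Place as left child of 29.
Insert 59: 59 > 41 → go right; 59 > 43 → go right. Place as right child of 43.
Insert 65: 65 > 41 → go right; 65 > 43 → go right; 65 > 59 → go right. Place as right child of 59.
Insert 56: 56 > 41 → go right; 56 > 43 → go right; 56 < 59 → go left. Place as left child of 59.
Insert 49: 49 > 41 → go right; 49 > 43 → go right; 49 < 59 → go left; 49 < 56 → go left. Place as left child of 56.
Insert 55: 55 > 41 → go right; 55 > 43 → go right; 55 < 59 → go left; 55 < 56 → go left; 55 > 49 → go right. Place as right child of 49.
Insert 53: 53 > 41 → go right; 53 > 43 → go right; 53 < 59 → go left; 53 < 56 → go left; 53 > 49 → go right; 53 < 55 → go left. Place as left child of 55.
Insert 51: 51 > 41 → go right; 51 > 43 → go right; 51 < 59 → go left; 51 < 56 → go left; 51 > 49 → go right; 51 < 55 → go left; 51 < 53 → go left. Place as left child of 53.
Insert 44: 44 > 41 → go right; 44 > 43 → go right; 44 < 59 → go left; 44 < 56 → go left; 44 < 49 → go left. Place as left child of 49.
Insert 57: 57 > 41 → go right; 57 > 43 → go right; 57 < 59 → go left; 57 > 56 → go right. Place as right child of 56.

Delete 59 (two children — replace with in-order successor).
After deletion, 56's right child: 57.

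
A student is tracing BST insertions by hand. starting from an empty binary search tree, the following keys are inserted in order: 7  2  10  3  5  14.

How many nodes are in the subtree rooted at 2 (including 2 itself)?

3

Insert 7: tree is empty, so 7 becomes the root.
Insert 2: 2 < 7 → go left. Place as left child of 7.
Insert 10: 10 > 7 → go right. Place as right child of 7.
Insert 3: 3 < 7 → go left; 3 > 2 → go right. Place as right child of 2.
Insert 5: 5 < 7 → go left; 5 > 2 → go right; 5 > 3 → go right. Place as right child of 3.
Insert 14: 14 > 7 → go right; 14 > 10 → go right. Place as right child of 10.

Subtree rooted at 2 contains: 2, 3, 5 — 3 nodes.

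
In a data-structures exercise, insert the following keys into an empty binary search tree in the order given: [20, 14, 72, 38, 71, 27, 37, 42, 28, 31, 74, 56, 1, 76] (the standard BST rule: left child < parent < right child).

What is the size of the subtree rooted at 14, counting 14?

Insert 20: tree is empty, so 20 becomes the root.
Insert 14: 14 < 20 → go left. Place as left child of 20.
Insert 72: 72 > 20 → go right. Place as right child of 20.
Insert 38: 38 > 20 → go right; 38 < 72 → go left. Place as left child of 72.
Insert 71: 71 > 20 → go right; 71 < 72 → go left; 71 > 38 → go right. Place as right child of 38.
Insert 27: 27 > 20 → go right; 27 < 72 → go left; 27 < 38 → go left. Place as left child of 38.
Insert 37: 37 > 20 → go right; 37 < 72 → go left; 37 < 38 → go left; 37 > 27 → go right. Place as right child of 27.
Insert 42: 42 > 20 → go right; 42 < 72 → go left; 42 > 38 → go right; 42 < 71 → go left. Place as left child of 71.
Insert 28: 28 > 20 → go right; 28 < 72 → go left; 28 < 38 → go left; 28 > 27 → go right; 28 < 37 → go left. Place as left child of 37.
Insert 31: 31 > 20 → go right; 31 < 72 → go left; 31 < 38 → go left; 31 > 27 → go right; 31 < 37 → go left; 31 > 28 → go right. Place as right child of 28.
Insert 74: 74 > 20 → go right; 74 > 72 → go right. Place as right child of 72.
Insert 56: 56 > 20 → go right; 56 < 72 → go left; 56 > 38 → go right; 56 < 71 → go left; 56 > 42 → go right. Place as right child of 42.
Insert 1: 1 < 20 → go left; 1 < 14 → go left. Place as left child of 14.
Insert 76: 76 > 20 → go right; 76 > 72 → go right; 76 > 74 → go right. Place as right child of 74.

Subtree rooted at 14 contains: 14, 1 — 2 nodes.

2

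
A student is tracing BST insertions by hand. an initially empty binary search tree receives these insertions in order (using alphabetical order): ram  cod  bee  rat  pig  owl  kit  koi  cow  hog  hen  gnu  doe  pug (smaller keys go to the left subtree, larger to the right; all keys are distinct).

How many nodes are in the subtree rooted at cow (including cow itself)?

5

Insert ram: tree is empty, so ram becomes the root.
Insert cod: cod < ram → go left. Place as left child of ram.
Insert bee: bee < ram → go left; bee < cod → go left. Place as left child of cod.
Insert rat: rat > ram → go right. Place as right child of ram.
Insert pig: pig < ram → go left; pig > cod → go right. Place as right child of cod.
Insert owl: owl < ram → go left; owl > cod → go right; owl < pig → go left. Place as left child of pig.
Insert kit: kit < ram → go left; kit > cod → go right; kit < pig → go left; kit < owl → go left. Place as left child of owl.
Insert koi: koi < ram → go left; koi > cod → go right; koi < pig → go left; koi < owl → go left; koi > kit → go right. Place as right child of kit.
Insert cow: cow < ram → go left; cow > cod → go right; cow < pig → go left; cow < owl → go left; cow < kit → go left. Place as left child of kit.
Insert hog: hog < ram → go left; hog > cod → go right; hog < pig → go left; hog < owl → go left; hog < kit → go left; hog > cow → go right. Place as right child of cow.
Insert hen: hen < ram → go left; hen > cod → go right; hen < pig → go left; hen < owl → go left; hen < kit → go left; hen > cow → go right; hen < hog → go left. Place as left child of hog.
Insert gnu: gnu < ram → go left; gnu > cod → go right; gnu < pig → go left; gnu < owl → go left; gnu < kit → go left; gnu > cow → go right; gnu < hog → go left; gnu < hen → go left. Place as left child of hen.
Insert doe: doe < ram → go left; doe > cod → go right; doe < pig → go left; doe < owl → go left; doe < kit → go left; doe > cow → go right; doe < hog → go left; doe < hen → go left; doe < gnu → go left. Place as left child of gnu.
Insert pug: pug < ram → go left; pug > cod → go right; pug > pig → go right. Place as right child of pig.

Subtree rooted at cow contains: cow, hog, hen, gnu, doe — 5 nodes.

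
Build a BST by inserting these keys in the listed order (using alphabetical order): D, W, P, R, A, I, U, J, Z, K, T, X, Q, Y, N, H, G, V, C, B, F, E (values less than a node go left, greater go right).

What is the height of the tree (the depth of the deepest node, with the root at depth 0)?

Insert D: tree is empty, so D becomes the root.
Insert W: W > D → go right. Place as right child of D.
Insert P: P > D → go right; P < W → go left. Place as left child of W.
Insert R: R > D → go right; R < W → go left; R > P → go right. Place as right child of P.
Insert A: A < D → go left. Place as left child of D.
Insert I: I > D → go right; I < W → go left; I < P → go left. Place as left child of P.
Insert U: U > D → go right; U < W → go left; U > P → go right; U > R → go right. Place as right child of R.
Insert J: J > D → go right; J < W → go left; J < P → go left; J > I → go right. Place as right child of I.
Insert Z: Z > D → go right; Z > W → go right. Place as right child of W.
Insert K: K > D → go right; K < W → go left; K < P → go left; K > I → go right; K > J → go right. Place as right child of J.
Insert T: T > D → go right; T < W → go left; T > P → go right; T > R → go right; T < U → go left. Place as left child of U.
Insert X: X > D → go right; X > W → go right; X < Z → go left. Place as left child of Z.
Insert Q: Q > D → go right; Q < W → go left; Q > P → go right; Q < R → go left. Place as left child of R.
Insert Y: Y > D → go right; Y > W → go right; Y < Z → go left; Y > X → go right. Place as right child of X.
Insert N: N > D → go right; N < W → go left; N < P → go left; N > I → go right; N > J → go right; N > K → go right. Place as right child of K.
Insert H: H > D → go right; H < W → go left; H < P → go left; H < I → go left. Place as left child of I.
Insert G: G > D → go right; G < W → go left; G < P → go left; G < I → go left; G < H → go left. Place as left child of H.
Insert V: V > D → go right; V < W → go left; V > P → go right; V > R → go right; V > U → go right. Place as right child of U.
Insert C: C < D → go left; C > A → go right. Place as right child of A.
Insert B: B < D → go left; B > A → go right; B < C → go left. Place as left child of C.
Insert F: F > D → go right; F < W → go left; F < P → go left; F < I → go left; F < H → go left; F < G → go left. Place as left child of G.
Insert E: E > D → go right; E < W → go left; E < P → go left; E < I → go left; E < H → go left; E < G → go left; E < F → go left. Place as left child of F.

The deepest node is E at depth 7.

7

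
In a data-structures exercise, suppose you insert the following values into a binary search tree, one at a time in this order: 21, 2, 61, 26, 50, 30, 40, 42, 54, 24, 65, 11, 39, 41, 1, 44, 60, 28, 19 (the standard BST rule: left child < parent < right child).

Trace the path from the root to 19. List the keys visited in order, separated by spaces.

21 2 11 19

21: root
2: left child of 21 (depth 1)
61: right child of 21 (depth 1)
26: left child of 61 (depth 2)
50: right child of 26 (depth 3)
30: left child of 50 (depth 4)
40: right child of 30 (depth 5)
42: right child of 40 (depth 6)
54: right child of 50 (depth 4)
24: left child of 26 (depth 3)
65: right child of 61 (depth 2)
11: right child of 2 (depth 2)
39: left child of 40 (depth 6)
41: left child of 42 (depth 7)
1: left child of 2 (depth 2)
44: right child of 42 (depth 7)
60: right child of 54 (depth 5)
28: left child of 30 (depth 5)
19: right child of 11 (depth 3)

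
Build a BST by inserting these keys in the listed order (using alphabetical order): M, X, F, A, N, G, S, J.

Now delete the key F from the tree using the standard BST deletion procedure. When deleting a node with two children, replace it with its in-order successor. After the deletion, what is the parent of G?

Resulting structure (node: left, right):
  M: L=F, R=X
  X: L=N, R=–
  F: L=A, R=G
  A: L=–, R=–
  N: L=–, R=S
  G: L=–, R=J
  S: L=–, R=–
  J: L=–, R=–

Delete F (two children — replace with in-order successor).
After deletion, G's parent is M.

M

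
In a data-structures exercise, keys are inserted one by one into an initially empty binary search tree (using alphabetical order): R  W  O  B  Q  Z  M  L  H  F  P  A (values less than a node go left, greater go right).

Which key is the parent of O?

R: root
W: right child of R (depth 1)
O: left child of R (depth 1)
B: left child of O (depth 2)
Q: right child of O (depth 2)
Z: right child of W (depth 2)
M: right child of B (depth 3)
L: left child of M (depth 4)
H: left child of L (depth 5)
F: left child of H (depth 6)
P: left child of Q (depth 3)
A: left child of B (depth 3)

R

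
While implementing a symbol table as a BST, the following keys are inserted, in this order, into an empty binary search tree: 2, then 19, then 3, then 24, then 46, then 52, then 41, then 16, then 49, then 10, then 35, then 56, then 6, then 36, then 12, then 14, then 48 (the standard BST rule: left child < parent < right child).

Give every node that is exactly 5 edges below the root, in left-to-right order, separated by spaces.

Insert 2: tree is empty, so 2 becomes the root.
Insert 19: 19 > 2 → go right. Place as right child of 2.
Insert 3: 3 > 2 → go right; 3 < 19 → go left. Place as left child of 19.
Insert 24: 24 > 2 → go right; 24 > 19 → go right. Place as right child of 19.
Insert 46: 46 > 2 → go right; 46 > 19 → go right; 46 > 24 → go right. Place as right child of 24.
Insert 52: 52 > 2 → go right; 52 > 19 → go right; 52 > 24 → go right; 52 > 46 → go right. Place as right child of 46.
Insert 41: 41 > 2 → go right; 41 > 19 → go right; 41 > 24 → go right; 41 < 46 → go left. Place as left child of 46.
Insert 16: 16 > 2 → go right; 16 < 19 → go left; 16 > 3 → go right. Place as right child of 3.
Insert 49: 49 > 2 → go right; 49 > 19 → go right; 49 > 24 → go right; 49 > 46 → go right; 49 < 52 → go left. Place as left child of 52.
Insert 10: 10 > 2 → go right; 10 < 19 → go left; 10 > 3 → go right; 10 < 16 → go left. Place as left child of 16.
Insert 35: 35 > 2 → go right; 35 > 19 → go right; 35 > 24 → go right; 35 < 46 → go left; 35 < 41 → go left. Place as left child of 41.
Insert 56: 56 > 2 → go right; 56 > 19 → go right; 56 > 24 → go right; 56 > 46 → go right; 56 > 52 → go right. Place as right child of 52.
Insert 6: 6 > 2 → go right; 6 < 19 → go left; 6 > 3 → go right; 6 < 16 → go left; 6 < 10 → go left. Place as left child of 10.
Insert 36: 36 > 2 → go right; 36 > 19 → go right; 36 > 24 → go right; 36 < 46 → go left; 36 < 41 → go left; 36 > 35 → go right. Place as right child of 35.
Insert 12: 12 > 2 → go right; 12 < 19 → go left; 12 > 3 → go right; 12 < 16 → go left; 12 > 10 → go right. Place as right child of 10.
Insert 14: 14 > 2 → go right; 14 < 19 → go left; 14 > 3 → go right; 14 < 16 → go left; 14 > 10 → go right; 14 > 12 → go right. Place as right child of 12.
Insert 48: 48 > 2 → go right; 48 > 19 → go right; 48 > 24 → go right; 48 > 46 → go right; 48 < 52 → go left; 48 < 49 → go left. Place as left child of 49.

6 12 35 49 56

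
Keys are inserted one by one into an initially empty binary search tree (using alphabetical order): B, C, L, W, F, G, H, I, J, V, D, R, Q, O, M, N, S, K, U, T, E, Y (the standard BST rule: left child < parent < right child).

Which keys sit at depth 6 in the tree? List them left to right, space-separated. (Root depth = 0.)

Insert B: tree is empty, so B becomes the root.
Insert C: C > B → go right. Place as right child of B.
Insert L: L > B → go right; L > C → go right. Place as right child of C.
Insert W: W > B → go right; W > C → go right; W > L → go right. Place as right child of L.
Insert F: F > B → go right; F > C → go right; F < L → go left. Place as left child of L.
Insert G: G > B → go right; G > C → go right; G < L → go left; G > F → go right. Place as right child of F.
Insert H: H > B → go right; H > C → go right; H < L → go left; H > F → go right; H > G → go right. Place as right child of G.
Insert I: I > B → go right; I > C → go right; I < L → go left; I > F → go right; I > G → go right; I > H → go right. Place as right child of H.
Insert J: J > B → go right; J > C → go right; J < L → go left; J > F → go right; J > G → go right; J > H → go right; J > I → go right. Place as right child of I.
Insert V: V > B → go right; V > C → go right; V > L → go right; V < W → go left. Place as left child of W.
Insert D: D > B → go right; D > C → go right; D < L → go left; D < F → go left. Place as left child of F.
Insert R: R > B → go right; R > C → go right; R > L → go right; R < W → go left; R < V → go left. Place as left child of V.
Insert Q: Q > B → go right; Q > C → go right; Q > L → go right; Q < W → go left; Q < V → go left; Q < R → go left. Place as left child of R.
Insert O: O > B → go right; O > C → go right; O > L → go right; O < W → go left; O < V → go left; O < R → go left; O < Q → go left. Place as left child of Q.
Insert M: M > B → go right; M > C → go right; M > L → go right; M < W → go left; M < V → go left; M < R → go left; M < Q → go left; M < O → go left. Place as left child of O.
Insert N: N > B → go right; N > C → go right; N > L → go right; N < W → go left; N < V → go left; N < R → go left; N < Q → go left; N < O → go left; N > M → go right. Place as right child of M.
Insert S: S > B → go right; S > C → go right; S > L → go right; S < W → go left; S < V → go left; S > R → go right. Place as right child of R.
Insert K: K > B → go right; K > C → go right; K < L → go left; K > F → go right; K > G → go right; K > H → go right; K > I → go right; K > J → go right. Place as right child of J.
Insert U: U > B → go right; U > C → go right; U > L → go right; U < W → go left; U < V → go left; U > R → go right; U > S → go right. Place as right child of S.
Insert T: T > B → go right; T > C → go right; T > L → go right; T < W → go left; T < V → go left; T > R → go right; T > S → go right; T < U → go left. Place as left child of U.
Insert E: E > B → go right; E > C → go right; E < L → go left; E < F → go left; E > D → go right. Place as right child of D.
Insert Y: Y > B → go right; Y > C → go right; Y > L → go right; Y > W → go right. Place as right child of W.

I Q S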